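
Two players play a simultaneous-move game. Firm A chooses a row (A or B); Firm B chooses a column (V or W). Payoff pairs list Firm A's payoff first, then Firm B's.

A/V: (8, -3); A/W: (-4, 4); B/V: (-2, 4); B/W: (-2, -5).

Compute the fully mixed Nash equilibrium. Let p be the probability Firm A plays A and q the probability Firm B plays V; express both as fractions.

p = 9/16, q = 1/6

Each player's mixing probability is pinned down by making the *other* player indifferent.
Firm B indifferent between V and W: p·(-3) + (1−p)·4 = p·4 + (1−p)·(-5) ⟹ 4 + (-7)p = (-5) + 9p ⟹ p = 9/16.
Firm A indifferent between A and B: q·8 + (1−q)·(-4) = q·(-2) + (1−q)·(-2) ⟹ (-4) + 12q = (-2) + 0q ⟹ q = 1/6.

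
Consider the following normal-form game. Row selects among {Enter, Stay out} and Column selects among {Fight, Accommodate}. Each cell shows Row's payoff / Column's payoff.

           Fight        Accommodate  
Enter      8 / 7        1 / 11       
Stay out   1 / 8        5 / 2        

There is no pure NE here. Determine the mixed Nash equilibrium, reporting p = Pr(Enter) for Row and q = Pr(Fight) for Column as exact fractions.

p = 3/5, q = 4/11

Each player's mixing probability is pinned down by making the *other* player indifferent.
Column indifferent between Fight and Accommodate: p·7 + (1−p)·8 = p·11 + (1−p)·2 ⟹ 8 + (-1)p = 2 + 9p ⟹ p = 3/5.
Row indifferent between Enter and Stay out: q·8 + (1−q)·1 = q·1 + (1−q)·5 ⟹ 1 + 7q = 5 + (-4)q ⟹ q = 4/11.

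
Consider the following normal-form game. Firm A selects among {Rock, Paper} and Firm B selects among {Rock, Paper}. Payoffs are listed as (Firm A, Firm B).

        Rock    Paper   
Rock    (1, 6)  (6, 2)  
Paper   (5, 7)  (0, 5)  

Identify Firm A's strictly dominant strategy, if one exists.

None

A strategy is strictly dominant if it gives Firm A a strictly higher payoff than every other strategy, against every choice by the opponent.
Rock is not dominant: against Rock, Paper gives 5 > 1.
Paper is not dominant: against Paper, Rock gives 6 > 0.
No single strategy is best against every opponent action.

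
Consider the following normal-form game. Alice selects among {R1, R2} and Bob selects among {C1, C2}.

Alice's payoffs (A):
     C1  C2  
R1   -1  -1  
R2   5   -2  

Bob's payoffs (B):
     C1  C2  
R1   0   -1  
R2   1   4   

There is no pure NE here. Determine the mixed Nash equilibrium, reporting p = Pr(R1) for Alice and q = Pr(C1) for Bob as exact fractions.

In a mixed NE each player is indifferent between their pure strategies, so the opponent's mix sets the indifference.
Bob indifferent between C1 and C2: p·0 + (1−p)·1 = p·(-1) + (1−p)·4 ⟹ 1 + (-1)p = 4 + (-5)p ⟹ p = 3/4.
Alice indifferent between R1 and R2: q·(-1) + (1−q)·(-1) = q·5 + (1−q)·(-2) ⟹ (-1) + 0q = (-2) + 7q ⟹ q = 1/7.

p = 3/4, q = 1/7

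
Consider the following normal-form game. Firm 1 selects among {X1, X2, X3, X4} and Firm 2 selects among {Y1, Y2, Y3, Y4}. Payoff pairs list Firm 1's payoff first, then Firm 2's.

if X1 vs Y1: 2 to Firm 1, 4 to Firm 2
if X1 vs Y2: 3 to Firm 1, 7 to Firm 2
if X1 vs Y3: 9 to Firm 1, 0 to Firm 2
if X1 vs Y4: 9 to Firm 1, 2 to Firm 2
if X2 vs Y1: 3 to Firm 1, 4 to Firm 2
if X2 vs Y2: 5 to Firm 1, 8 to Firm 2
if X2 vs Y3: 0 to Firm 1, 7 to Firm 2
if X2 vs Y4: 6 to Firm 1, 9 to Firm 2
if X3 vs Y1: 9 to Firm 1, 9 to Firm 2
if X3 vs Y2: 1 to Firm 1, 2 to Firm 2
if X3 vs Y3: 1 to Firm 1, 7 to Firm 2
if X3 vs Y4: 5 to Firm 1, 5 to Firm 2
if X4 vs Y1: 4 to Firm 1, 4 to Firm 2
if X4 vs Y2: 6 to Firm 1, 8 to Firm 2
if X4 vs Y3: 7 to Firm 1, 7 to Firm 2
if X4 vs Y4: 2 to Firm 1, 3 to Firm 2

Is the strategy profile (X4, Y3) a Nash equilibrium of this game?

No

Holding Firm 2 at Y3: Firm 1 gets 7 from X4 but could get 9 by switching to X1. Firm 1 has a profitable deviation.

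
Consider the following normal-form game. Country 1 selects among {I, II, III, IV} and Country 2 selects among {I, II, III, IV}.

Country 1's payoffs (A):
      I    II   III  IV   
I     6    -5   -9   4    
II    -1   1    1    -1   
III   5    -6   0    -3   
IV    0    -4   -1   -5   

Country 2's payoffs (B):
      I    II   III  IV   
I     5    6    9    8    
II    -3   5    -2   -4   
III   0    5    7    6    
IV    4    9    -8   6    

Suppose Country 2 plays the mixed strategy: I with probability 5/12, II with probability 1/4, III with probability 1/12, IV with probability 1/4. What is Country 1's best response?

Country 1's best reply maximizes expected payoff against the mix.
I: (5/12)·6 + (1/4)·(-5) + (1/12)·(-9) + (1/4)·4 = 3/2
II: (5/12)·(-1) + (1/4)·1 + (1/12)·1 + (1/4)·(-1) = -1/3
III: (5/12)·5 + (1/4)·(-6) + (1/12)·0 + (1/4)·(-3) = -1/6
IV: (5/12)·0 + (1/4)·(-4) + (1/12)·(-1) + (1/4)·(-5) = -7/3
Highest expected payoff is 3/2, from I.

I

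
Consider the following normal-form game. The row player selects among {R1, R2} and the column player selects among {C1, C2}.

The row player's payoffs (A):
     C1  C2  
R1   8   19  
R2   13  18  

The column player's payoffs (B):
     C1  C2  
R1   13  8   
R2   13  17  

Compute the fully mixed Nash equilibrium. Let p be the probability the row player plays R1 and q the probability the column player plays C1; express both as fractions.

In a mixed NE each player is indifferent between their pure strategies, so the opponent's mix sets the indifference.
The column player indifferent between C1 and C2: p·13 + (1−p)·13 = p·8 + (1−p)·17 ⟹ 13 + 0p = 17 + (-9)p ⟹ p = 4/9.
The row player indifferent between R1 and R2: q·8 + (1−q)·19 = q·13 + (1−q)·18 ⟹ 19 + (-11)q = 18 + (-5)q ⟹ q = 1/6.

p = 4/9, q = 1/6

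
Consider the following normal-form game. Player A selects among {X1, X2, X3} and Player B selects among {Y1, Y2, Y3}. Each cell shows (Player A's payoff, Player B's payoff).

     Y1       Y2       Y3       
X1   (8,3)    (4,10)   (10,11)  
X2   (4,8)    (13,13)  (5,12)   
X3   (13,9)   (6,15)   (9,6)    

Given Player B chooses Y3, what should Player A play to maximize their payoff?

X1

With Player B fixed at Y3, Player A's payoffs are: X1 → 10, X2 → 5, X3 → 9.
The maximum is 10, achieved by X1.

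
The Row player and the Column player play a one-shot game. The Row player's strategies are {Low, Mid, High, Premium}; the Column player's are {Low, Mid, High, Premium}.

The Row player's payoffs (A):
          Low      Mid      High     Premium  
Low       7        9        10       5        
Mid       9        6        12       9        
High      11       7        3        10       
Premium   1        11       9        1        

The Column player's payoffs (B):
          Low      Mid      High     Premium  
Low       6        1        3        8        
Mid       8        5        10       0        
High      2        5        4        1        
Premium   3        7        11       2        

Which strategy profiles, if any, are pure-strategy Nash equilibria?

(Mid, High)

A profile is a Nash equilibrium when each player is best-responding to the other.
The Row player's best responses — vs Low: High (payoff 11); vs Mid: Premium (payoff 11); vs High: Mid (payoff 12); vs Premium: High (payoff 10).
The Column player's best responses — vs Low: Premium (payoff 8); vs Mid: High (payoff 10); vs High: Mid (payoff 5); vs Premium: High (payoff 11).
The only mutual best response is (Mid, High); neither player gains by switching there.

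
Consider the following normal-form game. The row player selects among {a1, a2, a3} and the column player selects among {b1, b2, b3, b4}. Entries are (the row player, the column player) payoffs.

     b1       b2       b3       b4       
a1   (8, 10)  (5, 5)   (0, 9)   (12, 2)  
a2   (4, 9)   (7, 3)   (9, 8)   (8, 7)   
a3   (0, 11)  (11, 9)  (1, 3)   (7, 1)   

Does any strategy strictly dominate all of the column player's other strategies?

b1

A strategy is strictly dominant if it gives the column player a strictly higher payoff than every other strategy, against every choice by the opponent.
b1 strictly dominates: vs a1: 10 > each of {5, 9, 2}; vs a2: 9 > each of {3, 8, 7}; vs a3: 11 > each of {9, 3, 1}.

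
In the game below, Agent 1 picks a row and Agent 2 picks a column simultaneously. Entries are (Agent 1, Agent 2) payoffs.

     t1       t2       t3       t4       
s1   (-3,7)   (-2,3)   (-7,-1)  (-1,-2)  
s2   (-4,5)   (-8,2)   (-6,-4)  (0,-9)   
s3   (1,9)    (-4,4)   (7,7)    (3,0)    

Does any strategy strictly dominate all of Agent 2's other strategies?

t1

A strategy is strictly dominant if it gives Agent 2 a strictly higher payoff than every other strategy, against every choice by the opponent.
t1 strictly dominates: vs s1: 7 > each of {3, -1, -2}; vs s2: 5 > each of {2, -4, -9}; vs s3: 9 > each of {4, 7, 0}.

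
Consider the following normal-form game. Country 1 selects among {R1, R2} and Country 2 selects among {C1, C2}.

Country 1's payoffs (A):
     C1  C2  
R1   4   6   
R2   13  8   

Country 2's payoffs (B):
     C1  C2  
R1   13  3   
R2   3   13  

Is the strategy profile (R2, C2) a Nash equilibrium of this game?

Yes

Holding Country 2 at C2: Country 1 gets 8 from R2, versus 6 from R1. No profitable deviation for Country 1.
Holding Country 1 at R2: Country 2 gets 13 from C2, versus 3 from C1. No profitable deviation for Country 2 either.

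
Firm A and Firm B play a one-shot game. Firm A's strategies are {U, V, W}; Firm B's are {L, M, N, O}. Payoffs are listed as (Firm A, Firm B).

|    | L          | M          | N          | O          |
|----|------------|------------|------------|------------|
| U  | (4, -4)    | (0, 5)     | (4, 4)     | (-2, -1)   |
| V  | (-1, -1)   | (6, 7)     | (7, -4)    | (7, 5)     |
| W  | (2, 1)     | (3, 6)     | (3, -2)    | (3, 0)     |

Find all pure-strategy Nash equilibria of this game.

A profile is a Nash equilibrium when each player is best-responding to the other.
Firm A's best responses — vs L: U (payoff 4); vs M: V (payoff 6); vs N: V (payoff 7); vs O: V (payoff 7).
Firm B's best responses — vs U: M (payoff 5); vs V: M (payoff 7); vs W: M (payoff 6).
The only mutual best response is (V, M); neither player gains by switching there.

(V, M)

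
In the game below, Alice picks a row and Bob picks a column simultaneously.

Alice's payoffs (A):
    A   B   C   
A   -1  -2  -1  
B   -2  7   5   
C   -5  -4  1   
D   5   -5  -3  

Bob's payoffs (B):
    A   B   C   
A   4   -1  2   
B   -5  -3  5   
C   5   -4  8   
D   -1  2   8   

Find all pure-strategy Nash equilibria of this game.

(B, C)

A profile is a Nash equilibrium when each player is best-responding to the other.
Alice's best responses — vs A: D (payoff 5); vs B: B (payoff 7); vs C: B (payoff 5).
Bob's best responses — vs A: A (payoff 4); vs B: C (payoff 5); vs C: C (payoff 8); vs D: C (payoff 8).
The only mutual best response is (B, C); neither player gains by switching there.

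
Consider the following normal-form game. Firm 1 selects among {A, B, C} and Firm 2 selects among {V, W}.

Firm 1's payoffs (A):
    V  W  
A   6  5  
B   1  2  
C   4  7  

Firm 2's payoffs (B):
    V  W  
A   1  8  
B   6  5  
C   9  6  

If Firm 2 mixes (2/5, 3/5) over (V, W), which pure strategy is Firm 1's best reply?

C

Compute Firm 1's expected payoff from each pure strategy against the given mix.
A: (2/5)·6 + (3/5)·5 = 27/5
B: (2/5)·1 + (3/5)·2 = 8/5
C: (2/5)·4 + (3/5)·7 = 29/5
Highest expected payoff is 29/5, from C.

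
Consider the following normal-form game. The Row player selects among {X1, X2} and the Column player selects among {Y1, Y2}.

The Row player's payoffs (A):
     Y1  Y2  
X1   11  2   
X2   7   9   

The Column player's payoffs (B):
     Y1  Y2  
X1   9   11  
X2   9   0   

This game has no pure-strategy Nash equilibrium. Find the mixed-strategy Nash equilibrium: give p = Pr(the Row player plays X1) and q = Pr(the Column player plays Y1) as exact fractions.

p = 9/11, q = 7/11

In a mixed NE each player is indifferent between their pure strategies, so the opponent's mix sets the indifference.
The Column player indifferent between Y1 and Y2: p·9 + (1−p)·9 = p·11 + (1−p)·0 ⟹ 9 + 0p = 0 + 11p ⟹ p = 9/11.
The Row player indifferent between X1 and X2: q·11 + (1−q)·2 = q·7 + (1−q)·9 ⟹ 2 + 9q = 9 + (-2)q ⟹ q = 7/11.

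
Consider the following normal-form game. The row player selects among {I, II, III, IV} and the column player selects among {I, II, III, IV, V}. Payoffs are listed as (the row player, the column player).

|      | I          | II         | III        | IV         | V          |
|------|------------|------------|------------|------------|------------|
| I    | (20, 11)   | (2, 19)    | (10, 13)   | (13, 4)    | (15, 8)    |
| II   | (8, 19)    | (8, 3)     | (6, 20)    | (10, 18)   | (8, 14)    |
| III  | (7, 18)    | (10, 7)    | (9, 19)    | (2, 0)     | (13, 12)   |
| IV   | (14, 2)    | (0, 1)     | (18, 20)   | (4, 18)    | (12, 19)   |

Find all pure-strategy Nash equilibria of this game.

A profile is a Nash equilibrium when each player is best-responding to the other.
The row player's best responses — vs I: I (payoff 20); vs II: III (payoff 10); vs III: IV (payoff 18); vs IV: I (payoff 13); vs V: I (payoff 15).
The column player's best responses — vs I: II (payoff 19); vs II: III (payoff 20); vs III: III (payoff 19); vs IV: III (payoff 20).
The only mutual best response is (IV, III); neither player gains by switching there.

(IV, III)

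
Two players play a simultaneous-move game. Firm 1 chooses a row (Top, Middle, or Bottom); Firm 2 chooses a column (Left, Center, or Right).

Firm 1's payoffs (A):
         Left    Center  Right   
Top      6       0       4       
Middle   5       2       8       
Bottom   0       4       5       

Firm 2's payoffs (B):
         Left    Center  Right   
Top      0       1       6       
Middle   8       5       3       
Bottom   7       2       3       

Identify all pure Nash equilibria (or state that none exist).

None

Check mutual best responses: a cell is a NE iff neither player can gain by unilaterally deviating.
Firm 1's best responses — vs Left: Top (payoff 6); vs Center: Bottom (payoff 4); vs Right: Middle (payoff 8).
Firm 2's best responses — vs Top: Right (payoff 6); vs Middle: Left (payoff 8); vs Bottom: Left (payoff 7).
No cell has both players best-responding. For instance, Firm 1's best reply to Center is Bottom, but against Bottom Firm 2 prefers Left over Center.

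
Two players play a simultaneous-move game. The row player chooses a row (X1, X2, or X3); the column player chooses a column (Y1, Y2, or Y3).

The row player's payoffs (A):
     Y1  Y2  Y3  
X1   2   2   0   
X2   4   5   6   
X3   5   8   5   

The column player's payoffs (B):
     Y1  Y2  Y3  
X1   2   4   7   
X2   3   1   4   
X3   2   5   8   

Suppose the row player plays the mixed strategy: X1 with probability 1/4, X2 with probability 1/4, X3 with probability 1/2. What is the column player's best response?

Y3

Compute the column player's expected payoff from each pure strategy against the given mix.
Y1: (1/4)·2 + (1/4)·3 + (1/2)·2 = 9/4
Y2: (1/4)·4 + (1/4)·1 + (1/2)·5 = 15/4
Y3: (1/4)·7 + (1/4)·4 + (1/2)·8 = 27/4
Highest expected payoff is 27/4, from Y3.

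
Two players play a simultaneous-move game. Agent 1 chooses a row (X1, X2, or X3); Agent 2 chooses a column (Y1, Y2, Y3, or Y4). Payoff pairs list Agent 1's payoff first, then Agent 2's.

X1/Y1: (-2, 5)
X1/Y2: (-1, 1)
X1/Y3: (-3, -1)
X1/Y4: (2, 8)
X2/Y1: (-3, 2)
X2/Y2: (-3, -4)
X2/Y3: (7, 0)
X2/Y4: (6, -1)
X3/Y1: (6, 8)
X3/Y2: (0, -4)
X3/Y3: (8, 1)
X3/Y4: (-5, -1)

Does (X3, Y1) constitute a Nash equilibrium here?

Holding Agent 2 at Y1: Agent 1 gets 6 from X3, versus -2 from X1, -3 from X2. No profitable deviation for Agent 1.
Holding Agent 1 at X3: Agent 2 gets 8 from Y1, versus -4 from Y2, 1 from Y3, -1 from Y4. No profitable deviation for Agent 2 either.

Yes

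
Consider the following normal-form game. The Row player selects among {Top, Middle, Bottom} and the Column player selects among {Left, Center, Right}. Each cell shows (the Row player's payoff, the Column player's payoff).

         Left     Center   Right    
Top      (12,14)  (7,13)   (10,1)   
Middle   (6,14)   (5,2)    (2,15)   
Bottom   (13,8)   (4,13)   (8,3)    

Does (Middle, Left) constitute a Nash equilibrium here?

Holding the Column player at Left: the Row player gets 6 from Middle but could get 13 by switching to Bottom. The Row player has a profitable deviation.

No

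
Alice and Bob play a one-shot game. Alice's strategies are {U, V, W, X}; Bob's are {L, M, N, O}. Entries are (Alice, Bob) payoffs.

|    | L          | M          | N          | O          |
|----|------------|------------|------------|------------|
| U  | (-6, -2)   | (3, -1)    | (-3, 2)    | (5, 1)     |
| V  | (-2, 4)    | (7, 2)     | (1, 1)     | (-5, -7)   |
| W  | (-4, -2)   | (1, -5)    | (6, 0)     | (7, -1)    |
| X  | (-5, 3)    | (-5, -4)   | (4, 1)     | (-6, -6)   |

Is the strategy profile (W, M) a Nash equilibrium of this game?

Holding Bob at M: Alice gets 1 from W but could get 7 by switching to V. Alice has a profitable deviation.

No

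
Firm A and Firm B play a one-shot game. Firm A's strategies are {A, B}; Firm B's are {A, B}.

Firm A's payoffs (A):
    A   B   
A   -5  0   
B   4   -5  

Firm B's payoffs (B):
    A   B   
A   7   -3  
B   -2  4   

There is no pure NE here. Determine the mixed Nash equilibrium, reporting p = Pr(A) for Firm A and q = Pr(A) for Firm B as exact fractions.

In a mixed NE each player is indifferent between their pure strategies, so the opponent's mix sets the indifference.
Firm B indifferent between A and B: p·7 + (1−p)·(-2) = p·(-3) + (1−p)·4 ⟹ (-2) + 9p = 4 + (-7)p ⟹ p = 3/8.
Firm A indifferent between A and B: q·(-5) + (1−q)·0 = q·4 + (1−q)·(-5) ⟹ 0 + (-5)q = (-5) + 9q ⟹ q = 5/14.

p = 3/8, q = 5/14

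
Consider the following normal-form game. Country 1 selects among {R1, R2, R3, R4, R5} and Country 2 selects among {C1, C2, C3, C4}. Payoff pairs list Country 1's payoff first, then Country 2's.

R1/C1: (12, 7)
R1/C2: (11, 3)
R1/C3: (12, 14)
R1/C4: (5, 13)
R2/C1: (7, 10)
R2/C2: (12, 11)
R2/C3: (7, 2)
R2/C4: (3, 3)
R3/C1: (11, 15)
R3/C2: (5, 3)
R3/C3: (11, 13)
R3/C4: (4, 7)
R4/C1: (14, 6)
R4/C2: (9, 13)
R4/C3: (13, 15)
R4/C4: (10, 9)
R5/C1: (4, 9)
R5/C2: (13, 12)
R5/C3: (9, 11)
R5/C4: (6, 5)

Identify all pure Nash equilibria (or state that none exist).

(R4, C3) and (R5, C2)

Check mutual best responses: a cell is a NE iff neither player can gain by unilaterally deviating.
Country 1's best responses — vs C1: R4 (payoff 14); vs C2: R5 (payoff 13); vs C3: R4 (payoff 13); vs C4: R4 (payoff 10).
Country 2's best responses — vs R1: C3 (payoff 14); vs R2: C2 (payoff 11); vs R3: C1 (payoff 15); vs R4: C3 (payoff 15); vs R5: C2 (payoff 12).
Mutual best responses occur at (R4, C3) and (R5, C2); at each, neither player gains by switching.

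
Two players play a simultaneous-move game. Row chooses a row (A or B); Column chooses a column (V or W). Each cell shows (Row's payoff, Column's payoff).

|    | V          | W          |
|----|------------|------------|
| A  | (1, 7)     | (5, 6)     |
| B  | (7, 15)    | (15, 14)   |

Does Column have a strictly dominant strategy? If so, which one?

V

A strategy is strictly dominant if it gives Column a strictly higher payoff than every other strategy, against every choice by the opponent.
V strictly dominates: vs A: 7 > 6; vs B: 15 > 14.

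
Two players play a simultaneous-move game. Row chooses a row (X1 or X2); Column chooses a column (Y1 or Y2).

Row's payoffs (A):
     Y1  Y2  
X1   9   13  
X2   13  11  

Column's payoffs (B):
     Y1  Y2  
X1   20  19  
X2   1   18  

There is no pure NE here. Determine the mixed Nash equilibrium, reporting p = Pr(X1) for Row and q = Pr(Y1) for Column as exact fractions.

p = 17/18, q = 1/3

In a mixed NE each player is indifferent between their pure strategies, so the opponent's mix sets the indifference.
Column indifferent between Y1 and Y2: p·20 + (1−p)·1 = p·19 + (1−p)·18 ⟹ 1 + 19p = 18 + 1p ⟹ p = 17/18.
Row indifferent between X1 and X2: q·9 + (1−q)·13 = q·13 + (1−q)·11 ⟹ 13 + (-4)q = 11 + 2q ⟹ q = 1/3.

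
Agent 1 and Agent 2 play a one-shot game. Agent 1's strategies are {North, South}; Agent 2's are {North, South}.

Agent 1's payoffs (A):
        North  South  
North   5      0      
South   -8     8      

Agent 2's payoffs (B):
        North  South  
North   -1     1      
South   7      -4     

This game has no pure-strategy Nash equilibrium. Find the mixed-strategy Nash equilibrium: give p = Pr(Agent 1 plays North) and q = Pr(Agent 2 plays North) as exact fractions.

In a mixed NE each player is indifferent between their pure strategies, so the opponent's mix sets the indifference.
Agent 2 indifferent between North and South: p·(-1) + (1−p)·7 = p·1 + (1−p)·(-4) ⟹ 7 + (-8)p = (-4) + 5p ⟹ p = 11/13.
Agent 1 indifferent between North and South: q·5 + (1−q)·0 = q·(-8) + (1−q)·8 ⟹ 0 + 5q = 8 + (-16)q ⟹ q = 8/21.

p = 11/13, q = 8/21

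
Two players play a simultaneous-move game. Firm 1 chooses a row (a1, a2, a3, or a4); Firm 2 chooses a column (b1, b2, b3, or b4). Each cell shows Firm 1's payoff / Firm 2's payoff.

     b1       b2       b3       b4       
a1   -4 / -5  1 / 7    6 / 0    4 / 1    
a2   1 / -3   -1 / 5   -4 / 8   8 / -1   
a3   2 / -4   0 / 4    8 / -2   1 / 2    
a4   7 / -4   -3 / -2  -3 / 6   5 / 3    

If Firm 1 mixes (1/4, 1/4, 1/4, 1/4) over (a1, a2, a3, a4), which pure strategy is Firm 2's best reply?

b2

Compute Firm 2's expected payoff from each pure strategy against the given mix.
b1: (1/4)·(-5) + (1/4)·(-3) + (1/4)·(-4) + (1/4)·(-4) = -4
b2: (1/4)·7 + (1/4)·5 + (1/4)·4 + (1/4)·(-2) = 7/2
b3: (1/4)·0 + (1/4)·8 + (1/4)·(-2) + (1/4)·6 = 3
b4: (1/4)·1 + (1/4)·(-1) + (1/4)·2 + (1/4)·3 = 5/4
Highest expected payoff is 7/2, from b2.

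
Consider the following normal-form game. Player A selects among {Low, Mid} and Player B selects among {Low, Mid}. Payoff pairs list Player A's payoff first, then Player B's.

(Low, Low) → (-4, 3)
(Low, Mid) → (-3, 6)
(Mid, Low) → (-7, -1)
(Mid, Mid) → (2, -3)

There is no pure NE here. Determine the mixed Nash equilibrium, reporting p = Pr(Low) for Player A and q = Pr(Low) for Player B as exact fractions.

Each player's mixing probability is pinned down by making the *other* player indifferent.
Player B indifferent between Low and Mid: p·3 + (1−p)·(-1) = p·6 + (1−p)·(-3) ⟹ (-1) + 4p = (-3) + 9p ⟹ p = 2/5.
Player A indifferent between Low and Mid: q·(-4) + (1−q)·(-3) = q·(-7) + (1−q)·2 ⟹ (-3) + (-1)q = 2 + (-9)q ⟹ q = 5/8.

p = 2/5, q = 5/8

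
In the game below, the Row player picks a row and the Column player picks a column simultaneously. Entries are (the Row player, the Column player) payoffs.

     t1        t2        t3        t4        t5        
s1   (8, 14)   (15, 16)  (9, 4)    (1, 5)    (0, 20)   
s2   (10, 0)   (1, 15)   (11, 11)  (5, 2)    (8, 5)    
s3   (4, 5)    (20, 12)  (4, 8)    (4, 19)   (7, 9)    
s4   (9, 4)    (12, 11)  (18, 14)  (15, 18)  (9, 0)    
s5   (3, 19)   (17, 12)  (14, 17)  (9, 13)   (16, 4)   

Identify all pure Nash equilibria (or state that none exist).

(s4, t4)

A profile is a Nash equilibrium when each player is best-responding to the other.
The Row player's best responses — vs t1: s2 (payoff 10); vs t2: s3 (payoff 20); vs t3: s4 (payoff 18); vs t4: s4 (payoff 15); vs t5: s5 (payoff 16).
The Column player's best responses — vs s1: t5 (payoff 20); vs s2: t2 (payoff 15); vs s3: t4 (payoff 19); vs s4: t4 (payoff 18); vs s5: t1 (payoff 19).
The only mutual best response is (s4, t4); neither player gains by switching there.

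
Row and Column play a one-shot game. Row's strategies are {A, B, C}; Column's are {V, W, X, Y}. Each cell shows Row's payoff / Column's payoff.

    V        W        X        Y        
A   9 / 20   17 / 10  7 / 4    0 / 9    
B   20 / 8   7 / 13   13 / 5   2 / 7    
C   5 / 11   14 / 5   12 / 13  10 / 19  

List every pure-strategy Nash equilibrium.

(C, Y)

Check mutual best responses: a cell is a NE iff neither player can gain by unilaterally deviating.
Row's best responses — vs V: B (payoff 20); vs W: A (payoff 17); vs X: B (payoff 13); vs Y: C (payoff 10).
Column's best responses — vs A: V (payoff 20); vs B: W (payoff 13); vs C: Y (payoff 19).
The only mutual best response is (C, Y); neither player gains by switching there.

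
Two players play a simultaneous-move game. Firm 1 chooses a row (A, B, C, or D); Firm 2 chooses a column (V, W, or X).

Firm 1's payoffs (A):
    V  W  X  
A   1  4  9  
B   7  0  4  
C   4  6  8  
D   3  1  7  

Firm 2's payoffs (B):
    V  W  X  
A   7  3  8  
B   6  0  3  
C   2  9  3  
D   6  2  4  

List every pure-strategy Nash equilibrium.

(A, X), (B, V), and (C, W)

Find each player's best response to every opponent strategy; NE are the intersections.
Firm 1's best responses — vs V: B (payoff 7); vs W: C (payoff 6); vs X: A (payoff 9).
Firm 2's best responses — vs A: X (payoff 8); vs B: V (payoff 6); vs C: W (payoff 9); vs D: V (payoff 6).
Mutual best responses occur at (A, X), (B, V), and (C, W); at each, neither player gains by switching.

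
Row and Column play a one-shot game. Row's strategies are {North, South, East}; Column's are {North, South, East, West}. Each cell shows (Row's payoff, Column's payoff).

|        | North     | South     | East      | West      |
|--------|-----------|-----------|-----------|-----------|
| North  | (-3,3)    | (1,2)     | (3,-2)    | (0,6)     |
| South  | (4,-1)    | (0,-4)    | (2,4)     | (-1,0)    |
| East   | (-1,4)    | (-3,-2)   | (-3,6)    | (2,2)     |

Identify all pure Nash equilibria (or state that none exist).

None

Find each player's best response to every opponent strategy; NE are the intersections.
Row's best responses — vs North: South (payoff 4); vs South: North (payoff 1); vs East: North (payoff 3); vs West: East (payoff 2).
Column's best responses — vs North: West (payoff 6); vs South: East (payoff 4); vs East: East (payoff 6).
No cell has both players best-responding. For instance, Row's best reply to West is East, but against East Column prefers East over West.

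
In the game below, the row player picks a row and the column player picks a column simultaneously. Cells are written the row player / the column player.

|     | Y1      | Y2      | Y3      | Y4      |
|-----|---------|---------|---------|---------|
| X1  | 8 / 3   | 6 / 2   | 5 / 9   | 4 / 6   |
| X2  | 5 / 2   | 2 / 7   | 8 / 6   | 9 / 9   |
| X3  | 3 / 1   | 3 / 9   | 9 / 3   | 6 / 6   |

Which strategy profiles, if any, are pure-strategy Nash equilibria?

(X2, Y4)

A profile is a Nash equilibrium when each player is best-responding to the other.
The row player's best responses — vs Y1: X1 (payoff 8); vs Y2: X1 (payoff 6); vs Y3: X3 (payoff 9); vs Y4: X2 (payoff 9).
The column player's best responses — vs X1: Y3 (payoff 9); vs X2: Y4 (payoff 9); vs X3: Y2 (payoff 9).
The only mutual best response is (X2, Y4); neither player gains by switching there.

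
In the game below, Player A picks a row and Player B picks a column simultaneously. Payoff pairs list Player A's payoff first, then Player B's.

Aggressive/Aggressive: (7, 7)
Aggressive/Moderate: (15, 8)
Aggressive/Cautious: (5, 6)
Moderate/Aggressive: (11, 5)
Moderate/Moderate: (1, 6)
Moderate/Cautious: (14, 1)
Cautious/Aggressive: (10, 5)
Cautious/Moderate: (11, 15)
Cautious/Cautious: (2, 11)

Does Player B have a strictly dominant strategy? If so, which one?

Moderate

Check whether one of Player B's strategies beats all alternatives regardless of what the opponent does.
Moderate strictly dominates: vs Aggressive: 8 > each of {7, 6}; vs Moderate: 6 > each of {5, 1}; vs Cautious: 15 > each of {5, 11}.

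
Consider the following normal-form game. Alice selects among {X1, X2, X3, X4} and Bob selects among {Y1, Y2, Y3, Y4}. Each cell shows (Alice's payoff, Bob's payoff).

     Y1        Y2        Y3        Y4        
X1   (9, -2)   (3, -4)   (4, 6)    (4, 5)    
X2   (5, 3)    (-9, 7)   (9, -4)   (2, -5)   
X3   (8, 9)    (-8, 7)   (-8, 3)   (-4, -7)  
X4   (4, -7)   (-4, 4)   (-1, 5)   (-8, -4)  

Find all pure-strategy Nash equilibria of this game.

A profile is a Nash equilibrium when each player is best-responding to the other.
Alice's best responses — vs Y1: X1 (payoff 9); vs Y2: X1 (payoff 3); vs Y3: X2 (payoff 9); vs Y4: X1 (payoff 4).
Bob's best responses — vs X1: Y3 (payoff 6); vs X2: Y2 (payoff 7); vs X3: Y1 (payoff 9); vs X4: Y3 (payoff 5).
No cell has both players best-responding. For instance, Alice's best reply to Y3 is X2, but against X2 Bob prefers Y2 over Y3.

No pure-strategy Nash equilibrium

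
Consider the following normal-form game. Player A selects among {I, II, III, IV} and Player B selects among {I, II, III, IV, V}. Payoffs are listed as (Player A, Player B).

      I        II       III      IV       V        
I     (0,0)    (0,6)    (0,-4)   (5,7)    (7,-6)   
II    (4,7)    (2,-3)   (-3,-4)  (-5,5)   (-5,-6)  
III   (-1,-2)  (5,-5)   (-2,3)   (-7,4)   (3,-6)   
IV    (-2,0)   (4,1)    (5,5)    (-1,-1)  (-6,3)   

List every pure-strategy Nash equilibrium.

(I, IV), (II, I), and (IV, III)

Check mutual best responses: a cell is a NE iff neither player can gain by unilaterally deviating.
Player A's best responses — vs I: II (payoff 4); vs II: III (payoff 5); vs III: IV (payoff 5); vs IV: I (payoff 5); vs V: I (payoff 7).
Player B's best responses — vs I: IV (payoff 7); vs II: I (payoff 7); vs III: IV (payoff 4); vs IV: III (payoff 5).
Mutual best responses occur at (I, IV), (II, I), and (IV, III); at each, neither player gains by switching.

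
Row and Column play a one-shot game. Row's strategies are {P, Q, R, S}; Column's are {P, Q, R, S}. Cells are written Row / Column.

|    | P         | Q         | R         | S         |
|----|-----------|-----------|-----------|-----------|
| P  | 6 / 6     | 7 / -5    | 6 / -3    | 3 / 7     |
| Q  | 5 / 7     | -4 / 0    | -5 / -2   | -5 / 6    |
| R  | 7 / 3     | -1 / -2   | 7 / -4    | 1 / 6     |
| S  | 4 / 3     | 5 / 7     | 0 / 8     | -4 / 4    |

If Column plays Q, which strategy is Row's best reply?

P

With Column fixed at Q, Row's payoffs are: P → 7, Q → -4, R → -1, S → 5.
The maximum is 7, achieved by P.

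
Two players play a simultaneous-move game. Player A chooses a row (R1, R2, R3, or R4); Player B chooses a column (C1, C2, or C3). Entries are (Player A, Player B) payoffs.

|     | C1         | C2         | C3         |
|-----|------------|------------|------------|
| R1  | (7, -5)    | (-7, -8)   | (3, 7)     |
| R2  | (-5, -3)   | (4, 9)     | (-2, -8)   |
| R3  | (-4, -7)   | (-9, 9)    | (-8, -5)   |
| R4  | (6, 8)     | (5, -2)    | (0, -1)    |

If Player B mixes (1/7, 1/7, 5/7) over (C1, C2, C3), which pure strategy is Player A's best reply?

R1

Player A's best reply maximizes expected payoff against the mix.
R1: (1/7)·7 + (1/7)·(-7) + (5/7)·3 = 15/7
R2: (1/7)·(-5) + (1/7)·4 + (5/7)·(-2) = -11/7
R3: (1/7)·(-4) + (1/7)·(-9) + (5/7)·(-8) = -53/7
R4: (1/7)·6 + (1/7)·5 + (5/7)·0 = 11/7
Highest expected payoff is 15/7, from R1.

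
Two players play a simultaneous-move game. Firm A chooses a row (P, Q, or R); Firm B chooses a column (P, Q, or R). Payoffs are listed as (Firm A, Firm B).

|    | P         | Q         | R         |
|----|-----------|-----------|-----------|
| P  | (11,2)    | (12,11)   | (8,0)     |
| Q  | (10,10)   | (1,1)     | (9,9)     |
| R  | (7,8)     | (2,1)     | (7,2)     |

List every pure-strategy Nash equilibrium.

(P, Q)

Find each player's best response to every opponent strategy; NE are the intersections.
Firm A's best responses — vs P: P (payoff 11); vs Q: P (payoff 12); vs R: Q (payoff 9).
Firm B's best responses — vs P: Q (payoff 11); vs Q: P (payoff 10); vs R: P (payoff 8).
The only mutual best response is (P, Q); neither player gains by switching there.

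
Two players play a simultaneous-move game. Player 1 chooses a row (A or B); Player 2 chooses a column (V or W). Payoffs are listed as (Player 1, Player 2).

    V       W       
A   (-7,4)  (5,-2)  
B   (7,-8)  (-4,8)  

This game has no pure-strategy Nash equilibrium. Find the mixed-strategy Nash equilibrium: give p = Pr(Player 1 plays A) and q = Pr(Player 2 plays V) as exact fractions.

Each player's mixing probability is pinned down by making the *other* player indifferent.
Player 2 indifferent between V and W: p·4 + (1−p)·(-8) = p·(-2) + (1−p)·8 ⟹ (-8) + 12p = 8 + (-10)p ⟹ p = 8/11.
Player 1 indifferent between A and B: q·(-7) + (1−q)·5 = q·7 + (1−q)·(-4) ⟹ 5 + (-12)q = (-4) + 11q ⟹ q = 9/23.

p = 8/11, q = 9/23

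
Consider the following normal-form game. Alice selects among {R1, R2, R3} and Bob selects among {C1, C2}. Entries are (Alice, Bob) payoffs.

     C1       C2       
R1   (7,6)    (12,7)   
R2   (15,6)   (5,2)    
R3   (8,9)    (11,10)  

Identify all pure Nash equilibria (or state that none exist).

Find each player's best response to every opponent strategy; NE are the intersections.
Alice's best responses — vs C1: R2 (payoff 15); vs C2: R1 (payoff 12).
Bob's best responses — vs R1: C2 (payoff 7); vs R2: C1 (payoff 6); vs R3: C2 (payoff 10).
Mutual best responses occur at (R1, C2) and (R2, C1); at each, neither player gains by switching.

(R1, C2) and (R2, C1)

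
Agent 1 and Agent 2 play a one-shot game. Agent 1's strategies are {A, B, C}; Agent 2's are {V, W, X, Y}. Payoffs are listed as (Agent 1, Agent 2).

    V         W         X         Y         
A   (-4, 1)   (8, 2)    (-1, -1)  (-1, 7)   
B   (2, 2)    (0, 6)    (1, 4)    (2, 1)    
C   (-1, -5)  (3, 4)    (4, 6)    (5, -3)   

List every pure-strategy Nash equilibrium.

A profile is a Nash equilibrium when each player is best-responding to the other.
Agent 1's best responses — vs V: B (payoff 2); vs W: A (payoff 8); vs X: C (payoff 4); vs Y: C (payoff 5).
Agent 2's best responses — vs A: Y (payoff 7); vs B: W (payoff 6); vs C: X (payoff 6).
The only mutual best response is (C, X); neither player gains by switching there.

(C, X)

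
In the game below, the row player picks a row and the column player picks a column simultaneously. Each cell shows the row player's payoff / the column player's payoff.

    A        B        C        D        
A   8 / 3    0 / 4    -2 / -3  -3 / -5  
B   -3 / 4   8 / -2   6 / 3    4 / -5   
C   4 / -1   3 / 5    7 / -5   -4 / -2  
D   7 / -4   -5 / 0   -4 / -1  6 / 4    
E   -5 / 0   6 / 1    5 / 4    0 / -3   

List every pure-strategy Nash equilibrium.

A profile is a Nash equilibrium when each player is best-responding to the other.
The row player's best responses — vs A: A (payoff 8); vs B: B (payoff 8); vs C: C (payoff 7); vs D: D (payoff 6).
The column player's best responses — vs A: B (payoff 4); vs B: A (payoff 4); vs C: B (payoff 5); vs D: D (payoff 4); vs E: C (payoff 4).
The only mutual best response is (D, D); neither player gains by switching there.

(D, D)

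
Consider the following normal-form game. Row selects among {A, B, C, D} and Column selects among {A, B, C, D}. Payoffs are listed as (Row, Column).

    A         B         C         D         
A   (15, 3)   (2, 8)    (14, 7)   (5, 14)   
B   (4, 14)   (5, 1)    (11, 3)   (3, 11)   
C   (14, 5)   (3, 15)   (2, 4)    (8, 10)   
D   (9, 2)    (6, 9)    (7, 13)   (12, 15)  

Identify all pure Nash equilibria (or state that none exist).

Check mutual best responses: a cell is a NE iff neither player can gain by unilaterally deviating.
Row's best responses — vs A: A (payoff 15); vs B: D (payoff 6); vs C: A (payoff 14); vs D: D (payoff 12).
Column's best responses — vs A: D (payoff 14); vs B: A (payoff 14); vs C: B (payoff 15); vs D: D (payoff 15).
The only mutual best response is (D, D); neither player gains by switching there.

(D, D)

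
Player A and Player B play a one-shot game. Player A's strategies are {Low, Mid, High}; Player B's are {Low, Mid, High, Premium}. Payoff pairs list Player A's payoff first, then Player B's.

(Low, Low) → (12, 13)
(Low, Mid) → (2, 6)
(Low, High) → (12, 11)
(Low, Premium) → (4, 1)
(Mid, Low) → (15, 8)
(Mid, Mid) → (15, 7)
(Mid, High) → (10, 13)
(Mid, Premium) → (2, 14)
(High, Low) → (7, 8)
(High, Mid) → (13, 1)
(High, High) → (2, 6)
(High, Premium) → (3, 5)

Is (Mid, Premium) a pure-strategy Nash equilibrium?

No

Holding Player B at Premium: Player A gets 2 from Mid but could get 4 by switching to Low. Player A has a profitable deviation.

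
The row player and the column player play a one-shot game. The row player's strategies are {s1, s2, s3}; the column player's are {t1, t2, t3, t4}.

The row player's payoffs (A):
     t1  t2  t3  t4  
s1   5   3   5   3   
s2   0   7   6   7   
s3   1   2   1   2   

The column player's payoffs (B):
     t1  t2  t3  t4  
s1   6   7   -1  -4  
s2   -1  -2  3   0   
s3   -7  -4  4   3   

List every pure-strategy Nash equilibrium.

Find each player's best response to every opponent strategy; NE are the intersections.
The row player's best responses — vs t1: s1 (payoff 5); vs t2: s2 (payoff 7); vs t3: s2 (payoff 6); vs t4: s2 (payoff 7).
The column player's best responses — vs s1: t2 (payoff 7); vs s2: t3 (payoff 3); vs s3: t3 (payoff 4).
The only mutual best response is (s2, t3); neither player gains by switching there.

(s2, t3)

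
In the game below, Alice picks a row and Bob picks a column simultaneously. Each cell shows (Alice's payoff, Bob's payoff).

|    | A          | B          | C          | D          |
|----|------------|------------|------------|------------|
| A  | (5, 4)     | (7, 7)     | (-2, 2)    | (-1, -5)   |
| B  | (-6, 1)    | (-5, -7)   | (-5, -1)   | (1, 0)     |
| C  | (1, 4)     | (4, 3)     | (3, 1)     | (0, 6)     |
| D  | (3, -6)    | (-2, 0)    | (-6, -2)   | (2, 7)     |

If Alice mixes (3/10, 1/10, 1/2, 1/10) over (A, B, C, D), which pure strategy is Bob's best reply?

Bob's best reply maximizes expected payoff against the mix.
A: (3/10)·4 + (1/10)·1 + (1/2)·4 + (1/10)·(-6) = 27/10
B: (3/10)·7 + (1/10)·(-7) + (1/2)·3 + (1/10)·0 = 29/10
C: (3/10)·2 + (1/10)·(-1) + (1/2)·1 + (1/10)·(-2) = 4/5
D: (3/10)·(-5) + (1/10)·0 + (1/2)·6 + (1/10)·7 = 11/5
Highest expected payoff is 29/10, from B.

B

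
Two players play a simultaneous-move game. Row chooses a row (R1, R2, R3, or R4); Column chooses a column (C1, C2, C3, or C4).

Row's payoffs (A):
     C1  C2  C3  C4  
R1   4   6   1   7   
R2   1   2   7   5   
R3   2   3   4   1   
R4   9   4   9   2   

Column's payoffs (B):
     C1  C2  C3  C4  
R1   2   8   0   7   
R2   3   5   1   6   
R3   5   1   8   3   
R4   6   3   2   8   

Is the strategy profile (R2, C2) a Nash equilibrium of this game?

Holding Column at C2: Row gets 2 from R2 but could get 6 by switching to R1. Row has a profitable deviation.

No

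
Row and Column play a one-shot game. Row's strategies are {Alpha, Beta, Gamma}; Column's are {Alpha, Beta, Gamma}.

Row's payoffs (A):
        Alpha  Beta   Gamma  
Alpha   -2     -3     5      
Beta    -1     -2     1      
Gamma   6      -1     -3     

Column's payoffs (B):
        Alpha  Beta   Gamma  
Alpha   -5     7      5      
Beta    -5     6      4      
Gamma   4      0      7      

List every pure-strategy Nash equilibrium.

No pure-strategy Nash equilibrium

Check mutual best responses: a cell is a NE iff neither player can gain by unilaterally deviating.
Row's best responses — vs Alpha: Gamma (payoff 6); vs Beta: Gamma (payoff -1); vs Gamma: Alpha (payoff 5).
Column's best responses — vs Alpha: Beta (payoff 7); vs Beta: Beta (payoff 6); vs Gamma: Gamma (payoff 7).
No cell has both players best-responding. For instance, Row's best reply to Beta is Gamma, but against Gamma Column prefers Gamma over Beta.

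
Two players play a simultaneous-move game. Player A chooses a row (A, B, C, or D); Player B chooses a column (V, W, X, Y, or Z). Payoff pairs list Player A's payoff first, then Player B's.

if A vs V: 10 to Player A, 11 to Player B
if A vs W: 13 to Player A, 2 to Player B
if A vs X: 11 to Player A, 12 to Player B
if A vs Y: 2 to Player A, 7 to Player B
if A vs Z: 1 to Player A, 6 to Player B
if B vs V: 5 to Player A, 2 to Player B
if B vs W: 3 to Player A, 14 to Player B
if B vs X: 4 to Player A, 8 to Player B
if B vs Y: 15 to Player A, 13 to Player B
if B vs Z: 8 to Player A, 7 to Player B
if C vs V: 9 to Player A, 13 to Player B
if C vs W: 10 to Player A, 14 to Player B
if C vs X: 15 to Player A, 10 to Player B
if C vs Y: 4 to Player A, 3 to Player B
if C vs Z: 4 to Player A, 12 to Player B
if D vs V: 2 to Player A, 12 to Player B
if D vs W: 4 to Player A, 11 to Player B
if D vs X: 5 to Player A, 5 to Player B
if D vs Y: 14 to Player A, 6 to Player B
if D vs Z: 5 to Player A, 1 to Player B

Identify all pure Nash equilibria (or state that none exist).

Find each player's best response to every opponent strategy; NE are the intersections.
Player A's best responses — vs V: A (payoff 10); vs W: A (payoff 13); vs X: C (payoff 15); vs Y: B (payoff 15); vs Z: B (payoff 8).
Player B's best responses — vs A: X (payoff 12); vs B: W (payoff 14); vs C: W (payoff 14); vs D: V (payoff 12).
No cell has both players best-responding. For instance, Player A's best reply to X is C, but against C Player B prefers W over X.

No pure-strategy Nash equilibrium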